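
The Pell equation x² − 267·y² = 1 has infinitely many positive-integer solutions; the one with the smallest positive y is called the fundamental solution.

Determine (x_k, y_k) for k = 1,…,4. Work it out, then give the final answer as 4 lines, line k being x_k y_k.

d=267: √d = [16; 2,1,15,1,2,32] (ℓ=6, even), read p_5/q_5
step 0: (16, 1)  from 16·(1,0) + (0,1)
step 1: (33, 2)  from 2·(16,1) + (1,0)
…
step 3: (768, 47)  from 15·(49,3) + (33,2)
step 4: (817, 50)  from 1·(768,47) + (49,3)
step 5: (2402, 147)  from 2·(817,50) + (768,47)
→ (2402, 147).  Check: 2402²=5769604, 267·147²=5769603, difference 1.
k=2:  x_2 = 2402·2402+267·147·147 = 11539207,  y_2 = 2402·147+147·2402 = 706188
k=3:  x_3 = 2402·11539207+267·147·706188 = 55434348026,  y_3 = 2402·706188+147·11539207 = 3392527005
k=4:  x_4 = 2402·55434348026+267·147·3392527005 = 266306596377697,  y_4 = 2402·3392527005+147·55434348026 = 16297699025832

2402 147
11539207 706188
55434348026 3392527005
266306596377697 16297699025832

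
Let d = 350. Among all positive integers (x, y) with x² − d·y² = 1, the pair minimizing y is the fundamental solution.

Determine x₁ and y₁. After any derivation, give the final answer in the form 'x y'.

449 24

[18; 1,2,2,2,1,36] for √350; ℓ=6 ⇒ convergent index 5
step 0: (18, 1)  from 18·(1,0) + (0,1)
step 1: (19, 1)  from 1·(18,1) + (1,0)
step 2: (56, 3)  from 2·(19,1) + (18,1)
step 3: (131, 7)  from 2·(56,3) + (19,1)
step 4: (318, 17)  from 2·(131,7) + (56,3)
step 5: (449, 24)  from 1·(318,17) + (131,7)
fundamental: x₁=449, y₁=24  (since 201601 − 350·576 = 1)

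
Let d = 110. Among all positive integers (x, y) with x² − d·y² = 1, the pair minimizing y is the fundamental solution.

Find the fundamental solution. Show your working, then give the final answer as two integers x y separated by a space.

21 2

d=110: √d = [10; 2,20] (ℓ=2, even), read p_1/q_1
k=0  a_k=10  p_k/q_k = 10/1
k=1  a_k=2  p_k/q_k = 21/2
(x₁, y₁) = (21, 2);  21² − 110·2² = 1 ✓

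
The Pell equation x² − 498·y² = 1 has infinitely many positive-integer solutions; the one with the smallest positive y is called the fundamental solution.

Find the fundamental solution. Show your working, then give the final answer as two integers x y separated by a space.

179777 8056

d=498: √d = [22; 3,6,22,6,3,44] (ℓ=6, even), read p_5/q_5
a_0=22:  p_0=22·1+0=22,  q_0=22·0+1=1
a_1=3:  p_1=3·22+1=67,  q_1=3·1+0=3
…
a_3=22:  p_3=22·424+67=9395,  q_3=22·19+3=421
a_4=6:  p_4=6·9395+424=56794,  q_4=6·421+19=2545
a_5=3:  p_5=3·56794+9395=179777,  q_5=3·2545+421=8056
fundamental: x₁=179777, y₁=8056  (since 32319769729 − 498·64899136 = 1)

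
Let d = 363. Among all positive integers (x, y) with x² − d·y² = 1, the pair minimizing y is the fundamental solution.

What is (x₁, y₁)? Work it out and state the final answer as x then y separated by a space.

d=363: √d = [19; 19,38] (ℓ=2, even), read p_1/q_1
i=0: a=19 ⇒ p=19, q=1
i=1: a=19 ⇒ p=362, q=19
→ (362, 19).  Check: 362²=131044, 363·19²=131043, difference 1.

362 19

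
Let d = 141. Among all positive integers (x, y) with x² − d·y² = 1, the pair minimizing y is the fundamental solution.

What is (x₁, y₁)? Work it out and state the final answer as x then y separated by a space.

√141 → a₀=11, period (1,6,1,22); ℓ=4 even so k=3
step 0: (11, 1)  from 11·(1,0) + (0,1)
step 1: (12, 1)  from 1·(11,1) + (1,0)
step 2: (83, 7)  from 6·(12,1) + (11,1)
step 3: (95, 8)  from 1·(83,7) + (12,1)
→ (95, 8).  Check: 95²=9025, 141·8²=9024, difference 1.

95 8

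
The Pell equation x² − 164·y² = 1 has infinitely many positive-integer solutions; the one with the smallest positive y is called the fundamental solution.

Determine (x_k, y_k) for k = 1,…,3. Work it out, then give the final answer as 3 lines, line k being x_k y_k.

d=164: √d = [12; 1,4,6,4,1,24] (ℓ=6, even), read p_5/q_5
k=0  a_k=12  p_k/q_k = 12/1
k=1  a_k=1  p_k/q_k = 13/1
k=2  a_k=4  p_k/q_k = 64/5
k=3  a_k=6  p_k/q_k = 397/31
k=4  a_k=4  p_k/q_k = 1652/129
k=5  a_k=1  p_k/q_k = 2049/160
fundamental: x₁=2049, y₁=160  (since 4198401 − 164·25600 = 1)
(2049+160√164)^2 = 8396801 + 655680√164
(2049+160√164)^3 = 34410088449 + 2686976480√164

2049 160
8396801 655680
34410088449 2686976480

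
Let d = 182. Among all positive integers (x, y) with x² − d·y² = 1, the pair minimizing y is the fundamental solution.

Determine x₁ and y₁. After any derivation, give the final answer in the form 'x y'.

27 2

d=182: √d = [13; 2,26] (ℓ=2, even), read p_1/q_1
a_0=13:  p_0=13·1+0=13,  q_0=13·0+1=1
a_1=2:  p_1=2·13+1=27,  q_1=2·1+0=2
→ (27, 2).  Check: 27²=729, 182·2²=728, difference 1.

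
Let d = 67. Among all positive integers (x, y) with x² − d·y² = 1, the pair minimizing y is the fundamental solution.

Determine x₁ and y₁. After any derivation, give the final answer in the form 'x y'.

48842 5967

d=67: √d = [8; 5,2,1,1,7,1,1,2,5,16] (ℓ=10, even), read p_9/q_9
k=0  a_k=8  p_k/q_k = 8/1
…
k=2  a_k=2  p_k/q_k = 90/11
…
k=8  a_k=2  p_k/q_k = 9053/1106
k=9  a_k=5  p_k/q_k = 48842/5967
(x₁, y₁) = (48842, 5967);  48842² − 67·5967² = 1 ✓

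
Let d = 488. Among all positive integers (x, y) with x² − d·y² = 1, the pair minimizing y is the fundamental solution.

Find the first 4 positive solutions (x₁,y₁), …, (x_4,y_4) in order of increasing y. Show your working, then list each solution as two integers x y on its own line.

243 11
118097 5346
57394899 2598145
27893802817 1262693124

√488 → a₀=22, period (11,44); ℓ=2 even so k=1
a_0=22:  p_0=22·1+0=22,  q_0=22·0+1=1
a_1=11:  p_1=11·22+1=243,  q_1=11·1+0=11
(x₁, y₁) = (243, 11);  243² − 488·11² = 1 ✓
n=2: (243,11)∘(243,11) = (243·243+488·11·11, 243·11+11·243) = (118097,5346)
n=3: (118097,5346)∘(243,11) = (243·118097+488·11·5346, 243·5346+11·118097) = (57394899,2598145)
n=4: (57394899,2598145)∘(243,11) = (243·57394899+488·11·2598145, 243·2598145+11·57394899) = (27893802817,1262693124)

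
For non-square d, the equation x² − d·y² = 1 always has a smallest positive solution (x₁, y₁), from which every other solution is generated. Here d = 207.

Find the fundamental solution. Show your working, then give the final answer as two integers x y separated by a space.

1151 80

√207 = [14; 2,1,1,2,1,1,2,28, …], period ℓ=8 (even) → k=7
step 0: (14, 1)  from 14·(1,0) + (0,1)
…
step 2: (43, 3)  from 1·(29,2) + (14,1)
step 3: (72, 5)  from 1·(43,3) + (29,2)
step 4: (187, 13)  from 2·(72,5) + (43,3)
step 5: (259, 18)  from 1·(187,13) + (72,5)
step 6: (446, 31)  from 1·(259,18) + (187,13)
step 7: (1151, 80)  from 2·(446,31) + (259,18)
→ (1151, 80).  Check: 1151²=1324801, 207·80²=1324800, difference 1.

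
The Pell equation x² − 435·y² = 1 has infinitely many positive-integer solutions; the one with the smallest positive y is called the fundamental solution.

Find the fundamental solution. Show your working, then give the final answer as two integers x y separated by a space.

146 7

d=435: √d = [20; 1,5,1,40] (ℓ=4, even), read p_3/q_3
k=0  a_k=20  p_k/q_k = 20/1
k=1  a_k=1  p_k/q_k = 21/1
k=2  a_k=5  p_k/q_k = 125/6
k=3  a_k=1  p_k/q_k = 146/7
→ (146, 7).  Check: 146²=21316, 435·7²=21315, difference 1.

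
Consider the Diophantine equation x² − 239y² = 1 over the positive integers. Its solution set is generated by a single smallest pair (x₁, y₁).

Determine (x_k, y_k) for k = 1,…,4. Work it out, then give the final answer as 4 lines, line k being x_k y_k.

√239 → a₀=15, period (2,5,1,2,4,15,4,2,1,5,2,30); ℓ=12 even so k=11
k=0  a_k=15  p_k/q_k = 15/1
k=1  a_k=2  p_k/q_k = 31/2
k=2  a_k=5  p_k/q_k = 170/11
…
k=5  a_k=4  p_k/q_k = 2489/161
k=6  a_k=15  p_k/q_k = 37907/2452
k=7  a_k=4  p_k/q_k = 154117/9969
k=8  a_k=2  p_k/q_k = 346141/22390
k=9  a_k=1  p_k/q_k = 500258/32359
k=10  a_k=5  p_k/q_k = 2847431/184185
k=11  a_k=2  p_k/q_k = 6195120/400729
→ (6195120, 400729).  Check: 6195120²=38379511814400, 239·400729²=38379511814399, difference 1.
k=2:  x_2 = 6195120·6195120+239·400729·400729 = 76759023628799,  y_2 = 6195120·400729+400729·6195120 = 4965128484960
k=3:  x_3 = 6195120·76759023628799+239·400729·4965128484960 = 951062724926484326640,  y_3 = 6195120·4965128484960+400729·76759023628799 = 61519133559490389671
k=4:  x_4 = 6195120·951062724926484326640+239·400729·61519133559490389671 = 11783895416893046404284364801,  y_4 = 6195120·61519133559490389671+400729·951062724926484326640 = 762236829394135240588726080

6195120 400729
76759023628799 4965128484960
951062724926484326640 61519133559490389671
11783895416893046404284364801 762236829394135240588726080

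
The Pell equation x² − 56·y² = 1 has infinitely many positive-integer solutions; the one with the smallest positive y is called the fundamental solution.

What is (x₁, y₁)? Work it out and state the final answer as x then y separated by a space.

[7; 2,14] for √56; ℓ=2 ⇒ convergent index 1
k=0  a_k=7  p_k/q_k = 7/1
k=1  a_k=2  p_k/q_k = 15/2
fundamental: x₁=15, y₁=2  (since 225 − 56·4 = 1)

15 2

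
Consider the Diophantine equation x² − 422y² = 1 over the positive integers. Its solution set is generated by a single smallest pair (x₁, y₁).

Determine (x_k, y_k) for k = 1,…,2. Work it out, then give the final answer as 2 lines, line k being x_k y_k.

[20; 1,1,5,2,1,…,1,1,40] for √422; ℓ=14 ⇒ convergent index 13
a_0=20:  p_0=20·1+0=20,  q_0=20·0+1=1
a_1=1:  p_1=1·20+1=21,  q_1=1·1+0=1
a_2=1:  p_2=1·21+20=41,  q_2=1·1+1=2
…
a_4=2:  p_4=2·226+41=493,  q_4=2·11+2=24
…
a_6=3:  p_6=3·719+493=2650,  q_6=3·35+24=129
a_7=20:  p_7=20·2650+719=53719,  q_7=20·129+35=2615
a_8=3:  p_8=3·53719+2650=163807,  q_8=3·2615+129=7974
…
a_10=2:  p_10=2·217526+163807=598859,  q_10=2·10589+7974=29152
a_11=5:  p_11=5·598859+217526=3211821,  q_11=5·29152+10589=156349
a_12=1:  p_12=1·3211821+598859=3810680,  q_12=1·156349+29152=185501
a_13=1:  p_13=1·3810680+3211821=7022501,  q_13=1·185501+156349=341850
→ (7022501, 341850).  Check: 7022501²=49315520295001, 422·341850²=49315520295000, difference 1.
n=2: (7022501,341850)∘(7022501,341850) = (7022501·7022501+422·341850·341850, 7022501·341850+341850·7022501) = (98631040590001,4801283933700)

7022501 341850
98631040590001 4801283933700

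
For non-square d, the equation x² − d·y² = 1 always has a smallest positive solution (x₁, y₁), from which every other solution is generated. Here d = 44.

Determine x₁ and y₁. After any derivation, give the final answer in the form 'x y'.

√44 = [6; 1,1,1,2,1,1,1,12, …], period ℓ=8 (even) → k=7
i=0: a=6 ⇒ p=6, q=1
…
i=3: a=1 ⇒ p=20, q=3
i=4: a=2 ⇒ p=53, q=8
…
i=6: a=1 ⇒ p=126, q=19
i=7: a=1 ⇒ p=199, q=30
→ (199, 30).  Check: 199²=39601, 44·30²=39600, difference 1.

199 30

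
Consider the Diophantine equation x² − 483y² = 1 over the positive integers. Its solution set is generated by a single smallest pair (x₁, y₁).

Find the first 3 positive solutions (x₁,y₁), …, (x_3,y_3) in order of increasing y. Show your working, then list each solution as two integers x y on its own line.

22 1
967 44
42526 1935

√483 = [21; 1,42, …], period ℓ=2 (even) → k=1
k=0  a_k=21  p_k/q_k = 21/1
k=1  a_k=1  p_k/q_k = 22/1
fundamental: x₁=22, y₁=1  (since 484 − 483·1 = 1)
(22+1√483)^2 = 967 + 44√483
(22+1√483)^3 = 42526 + 1935√483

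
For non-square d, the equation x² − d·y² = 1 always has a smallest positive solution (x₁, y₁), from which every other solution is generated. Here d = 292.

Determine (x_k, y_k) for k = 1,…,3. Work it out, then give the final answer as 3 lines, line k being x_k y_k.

2281249 133500
10408194000001 609093483000
47487364308614281249 2778987798000400500

√292 = [17; 11,2,1,3,8,3,1,2,11,34, …], period ℓ=10 (even) → k=9
i=0: a=17 ⇒ p=17, q=1
i=1: a=11 ⇒ p=188, q=11
i=2: a=2 ⇒ p=393, q=23
i=3: a=1 ⇒ p=581, q=34
i=4: a=3 ⇒ p=2136, q=125
i=5: a=8 ⇒ p=17669, q=1034
i=6: a=3 ⇒ p=55143, q=3227
…
i=8: a=2 ⇒ p=200767, q=11749
i=9: a=11 ⇒ p=2281249, q=133500
→ (2281249, 133500).  Check: 2281249²=5204097000001, 292·133500²=5204097000000, difference 1.
k=2:  x_2 = 2281249·2281249+292·133500·133500 = 10408194000001,  y_2 = 2281249·133500+133500·2281249 = 609093483000
k=3:  x_3 = 2281249·10408194000001+292·133500·609093483000 = 47487364308614281249,  y_3 = 2281249·609093483000+133500·10408194000001 = 2778987798000400500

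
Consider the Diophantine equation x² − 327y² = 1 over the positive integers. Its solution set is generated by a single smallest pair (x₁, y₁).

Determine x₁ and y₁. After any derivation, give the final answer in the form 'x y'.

217 12

√327 → a₀=18, period (12,36); ℓ=2 even so k=1
a_0=18:  p_0=18·1+0=18,  q_0=18·0+1=1
a_1=12:  p_1=12·18+1=217,  q_1=12·1+0=12
→ (217, 12).  Check: 217²=47089, 327·12²=47088, difference 1.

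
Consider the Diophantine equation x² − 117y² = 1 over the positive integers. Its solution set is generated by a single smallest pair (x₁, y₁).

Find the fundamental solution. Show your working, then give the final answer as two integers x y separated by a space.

√117 → a₀=10, period (1,4,2,4,1,20); ℓ=6 even so k=5
i=0: a=10 ⇒ p=10, q=1
…
i=2: a=4 ⇒ p=54, q=5
i=3: a=2 ⇒ p=119, q=11
i=4: a=4 ⇒ p=530, q=49
i=5: a=1 ⇒ p=649, q=60
→ (649, 60).  Check: 649²=421201, 117·60²=421200, difference 1.

649 60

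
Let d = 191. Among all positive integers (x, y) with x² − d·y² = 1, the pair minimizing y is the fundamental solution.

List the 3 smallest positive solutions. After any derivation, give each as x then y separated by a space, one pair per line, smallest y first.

√191 → a₀=13, period (1,4,1,1,3,…,4,1,26); ℓ=16 even so k=15
k=0  a_k=13  p_k/q_k = 13/1
…
k=2  a_k=4  p_k/q_k = 69/5
…
k=5  a_k=3  p_k/q_k = 539/39
…
k=7  a_k=2  p_k/q_k = 2999/217
k=8  a_k=13  p_k/q_k = 40217/2910
…
k=10  a_k=2  p_k/q_k = 207083/14984
k=11  a_k=3  p_k/q_k = 704682/50989
k=12  a_k=1  p_k/q_k = 911765/65973
k=13  a_k=1  p_k/q_k = 1616447/116962
k=14  a_k=4  p_k/q_k = 7377553/533821
k=15  a_k=1  p_k/q_k = 8994000/650783
(x₁, y₁) = (8994000, 650783);  8994000² − 191·650783² = 1 ✓
(8994000+650783√191)^2 = 161784071999999 + 11706284604000√191
(8994000+650783√191)^3 = 2910171887135973018000 + 210572647456751349217√191

8994000 650783
161784071999999 11706284604000
2910171887135973018000 210572647456751349217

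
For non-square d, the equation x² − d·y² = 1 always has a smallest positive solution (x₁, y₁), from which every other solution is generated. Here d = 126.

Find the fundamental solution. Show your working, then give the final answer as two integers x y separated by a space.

[11; 4,2,4,22] for √126; ℓ=4 ⇒ convergent index 3
k=0  a_k=11  p_k/q_k = 11/1
k=1  a_k=4  p_k/q_k = 45/4
k=2  a_k=2  p_k/q_k = 101/9
k=3  a_k=4  p_k/q_k = 449/40
(x₁, y₁) = (449, 40);  449² − 126·40² = 1 ✓

449 40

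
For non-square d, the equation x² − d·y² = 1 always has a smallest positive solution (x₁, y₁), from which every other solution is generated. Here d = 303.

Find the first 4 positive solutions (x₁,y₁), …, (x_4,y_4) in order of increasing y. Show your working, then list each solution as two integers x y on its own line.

√303 → a₀=17, period (2,2,5,2,2,34); ℓ=6 even so k=5
k=0  a_k=17  p_k/q_k = 17/1
k=1  a_k=2  p_k/q_k = 35/2
…
k=4  a_k=2  p_k/q_k = 1027/59
k=5  a_k=2  p_k/q_k = 2524/145
→ (2524, 145).  Check: 2524²=6370576, 303·145²=6370575, difference 1.
(2524+145√303)^2 = 12741151 + 731960√303
(2524+145√303)^3 = 64317327724 + 3694933935√303
(2524+145√303)^4 = 324673857609601 + 18652025771920√303

2524 145
12741151 731960
64317327724 3694933935
324673857609601 18652025771920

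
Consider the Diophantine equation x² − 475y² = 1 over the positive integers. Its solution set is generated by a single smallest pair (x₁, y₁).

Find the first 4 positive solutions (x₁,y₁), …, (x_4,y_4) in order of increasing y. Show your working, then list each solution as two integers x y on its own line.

d=475: √d = [21; 1,3,1,6,2,6,1,3,1,42] (ℓ=10, even), read p_9/q_9
i=0: a=21 ⇒ p=21, q=1
i=1: a=1 ⇒ p=22, q=1
i=2: a=3 ⇒ p=87, q=4
…
i=4: a=6 ⇒ p=741, q=34
…
i=8: a=3 ⇒ p=45921, q=2107
i=9: a=1 ⇒ p=57799, q=2652
(x₁, y₁) = (57799, 2652);  57799² − 475·2652² = 1 ✓
(x_2, y_2) = (57799·57799 + 475·2652·2652, 57799·2652 + 2652·57799) = (6681448801, 306565896)
(x_3, y_3) = (57799·6681448801 + 475·2652·306565896, 57799·306565896 + 2652·6681448801) = (772362118440199, 35438404443156)
(x_4, y_4) = (57799·772362118440199 + 475·2652·35438404443156, 57799·35438404443156 + 2652·772362118440199) = (89283516160768675201, 4096608676513381392)

57799 2652
6681448801 306565896
772362118440199 35438404443156
89283516160768675201 4096608676513381392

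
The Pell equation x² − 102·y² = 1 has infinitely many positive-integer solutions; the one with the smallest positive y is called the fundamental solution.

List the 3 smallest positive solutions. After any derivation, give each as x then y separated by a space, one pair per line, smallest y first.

d=102: √d = [10; 10,20] (ℓ=2, even), read p_1/q_1
step 0: (10, 1)  from 10·(1,0) + (0,1)
step 1: (101, 10)  from 10·(10,1) + (1,0)
(x₁, y₁) = (101, 10);  101² − 102·10² = 1 ✓
(x_2, y_2) = (101·101 + 102·10·10, 101·10 + 10·101) = (20401, 2020)
(x_3, y_3) = (101·20401 + 102·10·2020, 101·2020 + 10·20401) = (4120901, 408030)

101 10
20401 2020
4120901 408030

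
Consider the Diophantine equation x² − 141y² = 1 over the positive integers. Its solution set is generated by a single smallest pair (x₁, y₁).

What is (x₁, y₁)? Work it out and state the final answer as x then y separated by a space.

95 8

d=141: √d = [11; 1,6,1,22] (ℓ=4, even), read p_3/q_3
a_0=11:  p_0=11·1+0=11,  q_0=11·0+1=1
a_1=1:  p_1=1·11+1=12,  q_1=1·1+0=1
a_2=6:  p_2=6·12+11=83,  q_2=6·1+1=7
a_3=1:  p_3=1·83+12=95,  q_3=1·7+1=8
(x₁, y₁) = (95, 8);  95² − 141·8² = 1 ✓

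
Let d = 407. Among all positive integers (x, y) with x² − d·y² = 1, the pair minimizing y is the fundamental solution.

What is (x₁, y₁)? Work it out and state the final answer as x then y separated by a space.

√407 = [20; 5,1,2,1,5,40, …], period ℓ=6 (even) → k=5
a_0=20:  p_0=20·1+0=20,  q_0=20·0+1=1
a_1=5:  p_1=5·20+1=101,  q_1=5·1+0=5
…
a_4=1:  p_4=1·343+121=464,  q_4=1·17+6=23
a_5=5:  p_5=5·464+343=2663,  q_5=5·23+17=132
fundamental: x₁=2663, y₁=132  (since 7091569 − 407·17424 = 1)

2663 132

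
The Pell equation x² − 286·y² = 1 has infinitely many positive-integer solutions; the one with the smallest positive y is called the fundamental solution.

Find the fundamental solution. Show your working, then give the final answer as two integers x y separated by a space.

561835 33222

d=286: √d = [16; 1,10,3,3,2,3,3,10,1,32] (ℓ=10, even), read p_9/q_9
a_0=16:  p_0=16·1+0=16,  q_0=16·0+1=1
…
a_3=3:  p_3=3·186+17=575,  q_3=3·11+1=34
…
a_8=10:  p_8=10·49703+15102=512132,  q_8=10·2939+893=30283
a_9=1:  p_9=1·512132+49703=561835,  q_9=1·30283+2939=33222
(x₁, y₁) = (561835, 33222);  561835² − 286·33222² = 1 ✓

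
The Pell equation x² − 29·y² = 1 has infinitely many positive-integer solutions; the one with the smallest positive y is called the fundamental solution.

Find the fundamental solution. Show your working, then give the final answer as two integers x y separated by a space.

9801 1820

d=29: √d = [5; 2,1,1,2,10] (ℓ=5, odd), read p_9/q_9
i=0: a=5 ⇒ p=5, q=1
…
i=2: a=1 ⇒ p=16, q=3
i=3: a=1 ⇒ p=27, q=5
…
i=8: a=1 ⇒ p=3775, q=701
i=9: a=2 ⇒ p=9801, q=1820
fundamental: x₁=9801, y₁=1820  (since 96059601 − 29·3312400 = 1)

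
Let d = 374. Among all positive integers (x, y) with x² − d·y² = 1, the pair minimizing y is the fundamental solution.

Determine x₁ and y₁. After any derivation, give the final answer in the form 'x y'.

3365 174

√374 → a₀=19, period (2,1,18,1,2,38); ℓ=6 even so k=5
a_0=19:  p_0=19·1+0=19,  q_0=19·0+1=1
a_1=2:  p_1=2·19+1=39,  q_1=2·1+0=2
a_2=1:  p_2=1·39+19=58,  q_2=1·2+1=3
a_3=18:  p_3=18·58+39=1083,  q_3=18·3+2=56
a_4=1:  p_4=1·1083+58=1141,  q_4=1·56+3=59
a_5=2:  p_5=2·1141+1083=3365,  q_5=2·59+56=174
(x₁, y₁) = (3365, 174);  3365² − 374·174² = 1 ✓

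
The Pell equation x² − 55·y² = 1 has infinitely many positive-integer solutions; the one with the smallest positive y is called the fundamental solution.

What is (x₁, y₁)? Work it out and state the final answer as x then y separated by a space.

89 12

√55 → a₀=7, period (2,2,2,14); ℓ=4 even so k=3
a_0=7:  p_0=7·1+0=7,  q_0=7·0+1=1
a_1=2:  p_1=2·7+1=15,  q_1=2·1+0=2
a_2=2:  p_2=2·15+7=37,  q_2=2·2+1=5
a_3=2:  p_3=2·37+15=89,  q_3=2·5+2=12
fundamental: x₁=89, y₁=12  (since 7921 − 55·144 = 1)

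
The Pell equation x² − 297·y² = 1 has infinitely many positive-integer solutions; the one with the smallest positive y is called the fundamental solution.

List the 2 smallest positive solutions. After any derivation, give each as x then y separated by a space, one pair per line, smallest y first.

√297 → a₀=17, period (4,3,1,1,2,1,1,3,4,34); ℓ=10 even so k=9
a_0=17:  p_0=17·1+0=17,  q_0=17·0+1=1
…
a_2=3:  p_2=3·69+17=224,  q_2=3·4+1=13
a_3=1:  p_3=1·224+69=293,  q_3=1·13+4=17
a_4=1:  p_4=1·293+224=517,  q_4=1·17+13=30
a_5=2:  p_5=2·517+293=1327,  q_5=2·30+17=77
…
a_8=3:  p_8=3·3171+1844=11357,  q_8=3·184+107=659
a_9=4:  p_9=4·11357+3171=48599,  q_9=4·659+184=2820
→ (48599, 2820).  Check: 48599²=2361862801, 297·2820²=2361862800, difference 1.
k=2:  x_2 = 48599·48599+297·2820·2820 = 4723725601,  y_2 = 48599·2820+2820·48599 = 274098360

48599 2820
4723725601 274098360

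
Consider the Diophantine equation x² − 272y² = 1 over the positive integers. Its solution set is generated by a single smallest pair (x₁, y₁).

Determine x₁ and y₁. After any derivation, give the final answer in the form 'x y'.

33 2

√272 = [16; 2,32, …], period ℓ=2 (even) → k=1
a_0=16:  p_0=16·1+0=16,  q_0=16·0+1=1
a_1=2:  p_1=2·16+1=33,  q_1=2·1+0=2
(x₁, y₁) = (33, 2);  33² − 272·2² = 1 ✓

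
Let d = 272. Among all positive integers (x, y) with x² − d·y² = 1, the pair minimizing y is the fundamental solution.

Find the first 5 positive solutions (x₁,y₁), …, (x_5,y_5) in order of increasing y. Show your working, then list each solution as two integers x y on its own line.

33 2
2177 132
143649 8710
9478657 574728
625447713 37923338

√272 → a₀=16, period (2,32); ℓ=2 even so k=1
i=0: a=16 ⇒ p=16, q=1
i=1: a=2 ⇒ p=33, q=2
fundamental: x₁=33, y₁=2  (since 1089 − 272·4 = 1)
n=2: (33,2)∘(33,2) = (33·33+272·2·2, 33·2+2·33) = (2177,132)
n=3: (2177,132)∘(33,2) = (33·2177+272·2·132, 33·132+2·2177) = (143649,8710)
n=4: (143649,8710)∘(33,2) = (33·143649+272·2·8710, 33·8710+2·143649) = (9478657,574728)
n=5: (9478657,574728)∘(33,2) = (33·9478657+272·2·574728, 33·574728+2·9478657) = (625447713,37923338)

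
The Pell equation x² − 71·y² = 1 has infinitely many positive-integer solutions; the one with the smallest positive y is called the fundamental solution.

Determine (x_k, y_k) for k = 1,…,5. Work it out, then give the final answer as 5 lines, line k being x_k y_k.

3480 413
24220799 2874480
168576757560 20006380387
1173294208396801 139244404619040
8166127521864977400 969141036142138013

[8; 2,2,1,7,1,2,2,16] for √71; ℓ=8 ⇒ convergent index 7
k=0  a_k=8  p_k/q_k = 8/1
k=1  a_k=2  p_k/q_k = 17/2
…
k=3  a_k=1  p_k/q_k = 59/7
k=4  a_k=7  p_k/q_k = 455/54
…
k=6  a_k=2  p_k/q_k = 1483/176
k=7  a_k=2  p_k/q_k = 3480/413
fundamental: x₁=3480, y₁=413  (since 12110400 − 71·170569 = 1)
n=2: (3480,413)∘(3480,413) = (3480·3480+71·413·413, 3480·413+413·3480) = (24220799,2874480)
n=3: (24220799,2874480)∘(3480,413) = (3480·24220799+71·413·2874480, 3480·2874480+413·24220799) = (168576757560,20006380387)
n=4: (168576757560,20006380387)∘(3480,413) = (3480·168576757560+71·413·20006380387, 3480·20006380387+413·168576757560) = (1173294208396801,139244404619040)
n=5: (1173294208396801,139244404619040)∘(3480,413) = (3480·1173294208396801+71·413·139244404619040, 3480·139244404619040+413·1173294208396801) = (8166127521864977400,969141036142138013)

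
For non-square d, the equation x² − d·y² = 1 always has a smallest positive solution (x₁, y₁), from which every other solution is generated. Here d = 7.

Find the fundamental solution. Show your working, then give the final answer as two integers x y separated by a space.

√7 → a₀=2, period (1,1,1,4); ℓ=4 even so k=3
step 0: (2, 1)  from 2·(1,0) + (0,1)
step 1: (3, 1)  from 1·(2,1) + (1,0)
step 2: (5, 2)  from 1·(3,1) + (2,1)
step 3: (8, 3)  from 1·(5,2) + (3,1)
→ (8, 3).  Check: 8²=64, 7·3²=63, difference 1.

8 3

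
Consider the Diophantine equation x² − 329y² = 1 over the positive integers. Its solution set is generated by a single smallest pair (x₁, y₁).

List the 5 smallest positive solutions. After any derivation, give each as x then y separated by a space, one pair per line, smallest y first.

√329 = [18; 7,4,2,1,1,4,1,1,2,4,7,36, …], period ℓ=12 (even) → k=11
a_0=18:  p_0=18·1+0=18,  q_0=18·0+1=1
…
a_3=2:  p_3=2·526+127=1179,  q_3=2·29+7=65
a_4=1:  p_4=1·1179+526=1705,  q_4=1·65+29=94
a_5=1:  p_5=1·1705+1179=2884,  q_5=1·94+65=159
a_6=4:  p_6=4·2884+1705=13241,  q_6=4·159+94=730
…
a_8=1:  p_8=1·16125+13241=29366,  q_8=1·889+730=1619
a_9=2:  p_9=2·29366+16125=74857,  q_9=2·1619+889=4127
a_10=4:  p_10=4·74857+29366=328794,  q_10=4·4127+1619=18127
a_11=7:  p_11=7·328794+74857=2376415,  q_11=7·18127+4127=131016
(x₁, y₁) = (2376415, 131016);  2376415² − 329·131016² = 1 ✓
n=2: (2376415,131016)∘(2376415,131016) = (2376415·2376415+329·131016·131016, 2376415·131016+131016·2376415) = (11294696504449,622696775280)
n=3: (11294696504449,622696775280)∘(2376415,131016) = (2376415·11294696504449+329·131016·622696775280, 2376415·622696775280+131016·11294696504449) = (53681772387237964255,2959571914453911384)
n=4: (53681772387237964255,2959571914453911384)∘(2376415,131016) = (2376415·53681772387237964255+329·131016·2959571914453911384, 2376415·2959571914453911384+131016·53681772387237964255) = (255140338255224918953587201,14066342182173360946441440)
n=5: (255140338255224918953587201,14066342182173360946441440)∘(2376415,131016) = (2376415·255140338255224918953587201+329·131016·14066342182173360946441440, 2376415·14066342182173360946441440+131016·255140338255224918953587201) = (1212638653869526969777790618564575,66854933113696055535160815363816)

2376415 131016
11294696504449 622696775280
53681772387237964255 2959571914453911384
255140338255224918953587201 14066342182173360946441440
1212638653869526969777790618564575 66854933113696055535160815363816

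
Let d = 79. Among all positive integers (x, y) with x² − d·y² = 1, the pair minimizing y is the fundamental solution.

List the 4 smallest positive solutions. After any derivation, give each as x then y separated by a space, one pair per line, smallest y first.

d=79: √d = [8; 1,7,1,16] (ℓ=4, even), read p_3/q_3
k=0  a_k=8  p_k/q_k = 8/1
k=1  a_k=1  p_k/q_k = 9/1
k=2  a_k=7  p_k/q_k = 71/8
k=3  a_k=1  p_k/q_k = 80/9
fundamental: x₁=80, y₁=9  (since 6400 − 79·81 = 1)
n=2: (80,9)∘(80,9) = (80·80+79·9·9, 80·9+9·80) = (12799,1440)
n=3: (12799,1440)∘(80,9) = (80·12799+79·9·1440, 80·1440+9·12799) = (2047760,230391)
n=4: (2047760,230391)∘(80,9) = (80·2047760+79·9·230391, 80·230391+9·2047760) = (327628801,36861120)

80 9
12799 1440
2047760 230391
327628801 36861120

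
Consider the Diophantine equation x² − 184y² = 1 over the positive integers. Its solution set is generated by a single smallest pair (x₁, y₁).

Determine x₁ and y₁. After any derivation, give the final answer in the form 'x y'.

d=184: √d = [13; 1,1,3,2,1,2,1,2,3,1,1,26] (ℓ=12, even), read p_11/q_11
k=0  a_k=13  p_k/q_k = 13/1
…
k=2  a_k=1  p_k/q_k = 27/2
k=3  a_k=3  p_k/q_k = 95/7
k=4  a_k=2  p_k/q_k = 217/16
k=5  a_k=1  p_k/q_k = 312/23
k=6  a_k=2  p_k/q_k = 841/62
…
k=8  a_k=2  p_k/q_k = 3147/232
k=9  a_k=3  p_k/q_k = 10594/781
k=10  a_k=1  p_k/q_k = 13741/1013
k=11  a_k=1  p_k/q_k = 24335/1794
(x₁, y₁) = (24335, 1794);  24335² − 184·1794² = 1 ✓

24335 1794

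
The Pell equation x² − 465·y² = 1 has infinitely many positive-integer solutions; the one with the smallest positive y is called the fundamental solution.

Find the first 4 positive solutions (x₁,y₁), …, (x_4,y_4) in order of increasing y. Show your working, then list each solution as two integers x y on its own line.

15871 736
503777281 23362112
15990898437631 741560158368
507583097703505921 23538602523554944

√465 = [21; 1,1,3,2,2,2,3,1,1,42, …], period ℓ=10 (even) → k=9
k=0  a_k=21  p_k/q_k = 21/1
k=1  a_k=1  p_k/q_k = 22/1
…
k=4  a_k=2  p_k/q_k = 345/16
k=5  a_k=2  p_k/q_k = 841/39
…
k=7  a_k=3  p_k/q_k = 6922/321
k=8  a_k=1  p_k/q_k = 8949/415
k=9  a_k=1  p_k/q_k = 15871/736
(x₁, y₁) = (15871, 736);  15871² − 465·736² = 1 ✓
(x_2, y_2) = (15871·15871 + 465·736·736, 15871·736 + 736·15871) = (503777281, 23362112)
(x_3, y_3) = (15871·503777281 + 465·736·23362112, 15871·23362112 + 736·503777281) = (15990898437631, 741560158368)
(x_4, y_4) = (15871·15990898437631 + 465·736·741560158368, 15871·741560158368 + 736·15990898437631) = (507583097703505921, 23538602523554944)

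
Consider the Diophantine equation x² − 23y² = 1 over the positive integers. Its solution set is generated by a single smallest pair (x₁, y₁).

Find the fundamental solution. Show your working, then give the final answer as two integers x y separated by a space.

24 5

√23 → a₀=4, period (1,3,1,8); ℓ=4 even so k=3
step 0: (4, 1)  from 4·(1,0) + (0,1)
step 1: (5, 1)  from 1·(4,1) + (1,0)
step 2: (19, 4)  from 3·(5,1) + (4,1)
step 3: (24, 5)  from 1·(19,4) + (5,1)
(x₁, y₁) = (24, 5);  24² − 23·5² = 1 ✓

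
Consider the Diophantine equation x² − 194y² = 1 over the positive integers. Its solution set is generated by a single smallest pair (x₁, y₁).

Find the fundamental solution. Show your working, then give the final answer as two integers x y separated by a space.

195 14

√194 = [13; 1,12,1,26, …], period ℓ=4 (even) → k=3
k=0  a_k=13  p_k/q_k = 13/1
k=1  a_k=1  p_k/q_k = 14/1
k=2  a_k=12  p_k/q_k = 181/13
k=3  a_k=1  p_k/q_k = 195/14
→ (195, 14).  Check: 195²=38025, 194·14²=38024, difference 1.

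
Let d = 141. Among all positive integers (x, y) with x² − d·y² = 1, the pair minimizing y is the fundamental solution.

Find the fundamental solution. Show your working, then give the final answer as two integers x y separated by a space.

[11; 1,6,1,22] for √141; ℓ=4 ⇒ convergent index 3
step 0: (11, 1)  from 11·(1,0) + (0,1)
…
step 2: (83, 7)  from 6·(12,1) + (11,1)
step 3: (95, 8)  from 1·(83,7) + (12,1)
→ (95, 8).  Check: 95²=9025, 141·8²=9024, difference 1.

95 8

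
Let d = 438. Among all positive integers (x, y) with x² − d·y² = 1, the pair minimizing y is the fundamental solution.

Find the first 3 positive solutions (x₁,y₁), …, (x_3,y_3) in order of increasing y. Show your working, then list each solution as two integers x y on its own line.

293 14
171697 8204
100614149 4807530

√438 → a₀=20, period (1,12,1,40); ℓ=4 even so k=3
a_0=20:  p_0=20·1+0=20,  q_0=20·0+1=1
a_1=1:  p_1=1·20+1=21,  q_1=1·1+0=1
a_2=12:  p_2=12·21+20=272,  q_2=12·1+1=13
a_3=1:  p_3=1·272+21=293,  q_3=1·13+1=14
(x₁, y₁) = (293, 14);  293² − 438·14² = 1 ✓
n=2: (293,14)∘(293,14) = (293·293+438·14·14, 293·14+14·293) = (171697,8204)
n=3: (171697,8204)∘(293,14) = (293·171697+438·14·8204, 293·8204+14·171697) = (100614149,4807530)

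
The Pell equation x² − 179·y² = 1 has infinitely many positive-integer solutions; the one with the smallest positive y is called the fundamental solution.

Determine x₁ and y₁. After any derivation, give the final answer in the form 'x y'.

4190210 313191

d=179: √d = [13; 2,1,1,1,3,…,1,2,26] (ℓ=14, even), read p_13/q_13
k=0  a_k=13  p_k/q_k = 13/1
k=1  a_k=2  p_k/q_k = 27/2
…
k=3  a_k=1  p_k/q_k = 67/5
k=4  a_k=1  p_k/q_k = 107/8
…
k=6  a_k=5  p_k/q_k = 2047/153
k=7  a_k=13  p_k/q_k = 26999/2018
k=8  a_k=5  p_k/q_k = 137042/10243
k=9  a_k=3  p_k/q_k = 438125/32747
k=10  a_k=1  p_k/q_k = 575167/42990
k=11  a_k=1  p_k/q_k = 1013292/75737
k=12  a_k=1  p_k/q_k = 1588459/118727
k=13  a_k=2  p_k/q_k = 4190210/313191
fundamental: x₁=4190210, y₁=313191  (since 17557859844100 − 179·98088602481 = 1)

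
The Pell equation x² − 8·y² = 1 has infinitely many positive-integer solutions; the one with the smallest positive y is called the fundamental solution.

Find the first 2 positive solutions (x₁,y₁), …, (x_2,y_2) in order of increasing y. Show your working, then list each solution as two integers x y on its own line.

√8 → a₀=2, period (1,4); ℓ=2 even so k=1
k=0  a_k=2  p_k/q_k = 2/1
k=1  a_k=1  p_k/q_k = 3/1
→ (3, 1).  Check: 3²=9, 8·1²=8, difference 1.
k=2:  x_2 = 3·3+8·1·1 = 17,  y_2 = 3·1+1·3 = 6

3 1
17 6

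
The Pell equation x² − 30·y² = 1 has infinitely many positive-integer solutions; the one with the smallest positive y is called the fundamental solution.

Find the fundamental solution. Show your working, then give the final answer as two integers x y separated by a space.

d=30: √d = [5; 2,10] (ℓ=2, even), read p_1/q_1
step 0: (5, 1)  from 5·(1,0) + (0,1)
step 1: (11, 2)  from 2·(5,1) + (1,0)
fundamental: x₁=11, y₁=2  (since 121 − 30·4 = 1)

11 2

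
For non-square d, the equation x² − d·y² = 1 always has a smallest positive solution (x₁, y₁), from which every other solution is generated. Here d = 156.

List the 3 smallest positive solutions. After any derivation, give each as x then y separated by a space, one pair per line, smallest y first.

[12; 2,24] for √156; ℓ=2 ⇒ convergent index 1
i=0: a=12 ⇒ p=12, q=1
i=1: a=2 ⇒ p=25, q=2
fundamental: x₁=25, y₁=2  (since 625 − 156·4 = 1)
n=2: (25,2)∘(25,2) = (25·25+156·2·2, 25·2+2·25) = (1249,100)
n=3: (1249,100)∘(25,2) = (25·1249+156·2·100, 25·100+2·1249) = (62425,4998)

25 2
1249 100
62425 4998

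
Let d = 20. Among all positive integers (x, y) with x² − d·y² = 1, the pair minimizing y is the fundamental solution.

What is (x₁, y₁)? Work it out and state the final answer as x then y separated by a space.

√20 = [4; 2,8, …], period ℓ=2 (even) → k=1
i=0: a=4 ⇒ p=4, q=1
i=1: a=2 ⇒ p=9, q=2
→ (9, 2).  Check: 9²=81, 20·2²=80, difference 1.

9 2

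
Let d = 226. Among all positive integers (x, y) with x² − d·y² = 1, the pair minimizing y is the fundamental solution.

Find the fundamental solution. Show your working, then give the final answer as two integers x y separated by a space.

d=226: √d = [15; 30] (ℓ=1, odd), read p_1/q_1
step 0: (15, 1)  from 15·(1,0) + (0,1)
step 1: (451, 30)  from 30·(15,1) + (1,0)
(x₁, y₁) = (451, 30);  451² − 226·30² = 1 ✓

451 30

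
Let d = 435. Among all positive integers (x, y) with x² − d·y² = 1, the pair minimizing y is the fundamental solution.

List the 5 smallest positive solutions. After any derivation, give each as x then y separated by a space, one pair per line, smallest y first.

146 7
42631 2044
12448106 596841
3634804321 174275528
1061350413626 50887857335

√435 → a₀=20, period (1,5,1,40); ℓ=4 even so k=3
k=0  a_k=20  p_k/q_k = 20/1
…
k=2  a_k=5  p_k/q_k = 125/6
k=3  a_k=1  p_k/q_k = 146/7
fundamental: x₁=146, y₁=7  (since 21316 − 435·49 = 1)
k=2:  x_2 = 146·146+435·7·7 = 42631,  y_2 = 146·7+7·146 = 2044
k=3:  x_3 = 146·42631+435·7·2044 = 12448106,  y_3 = 146·2044+7·42631 = 596841
k=4:  x_4 = 146·12448106+435·7·596841 = 3634804321,  y_4 = 146·596841+7·12448106 = 174275528
k=5:  x_5 = 146·3634804321+435·7·174275528 = 1061350413626,  y_5 = 146·174275528+7·3634804321 = 50887857335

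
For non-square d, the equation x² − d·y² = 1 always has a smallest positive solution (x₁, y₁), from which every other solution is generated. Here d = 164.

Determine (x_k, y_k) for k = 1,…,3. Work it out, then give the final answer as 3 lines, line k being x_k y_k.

d=164: √d = [12; 1,4,6,4,1,24] (ℓ=6, even), read p_5/q_5
k=0  a_k=12  p_k/q_k = 12/1
…
k=2  a_k=4  p_k/q_k = 64/5
k=3  a_k=6  p_k/q_k = 397/31
k=4  a_k=4  p_k/q_k = 1652/129
k=5  a_k=1  p_k/q_k = 2049/160
(x₁, y₁) = (2049, 160);  2049² − 164·160² = 1 ✓
(x_2, y_2) = (2049·2049 + 164·160·160, 2049·160 + 160·2049) = (8396801, 655680)
(x_3, y_3) = (2049·8396801 + 164·160·655680, 2049·655680 + 160·8396801) = (34410088449, 2686976480)

2049 160
8396801 655680
34410088449 2686976480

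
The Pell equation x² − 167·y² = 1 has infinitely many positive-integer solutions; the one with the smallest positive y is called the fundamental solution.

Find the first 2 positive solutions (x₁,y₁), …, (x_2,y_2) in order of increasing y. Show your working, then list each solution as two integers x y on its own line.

168 13
56447 4368

d=167: √d = [12; 1,11,1,24] (ℓ=4, even), read p_3/q_3
a_0=12:  p_0=12·1+0=12,  q_0=12·0+1=1
…
a_2=11:  p_2=11·13+12=155,  q_2=11·1+1=12
a_3=1:  p_3=1·155+13=168,  q_3=1·12+1=13
→ (168, 13).  Check: 168²=28224, 167·13²=28223, difference 1.
(x_2, y_2) = (168·168 + 167·13·13, 168·13 + 13·168) = (56447, 4368)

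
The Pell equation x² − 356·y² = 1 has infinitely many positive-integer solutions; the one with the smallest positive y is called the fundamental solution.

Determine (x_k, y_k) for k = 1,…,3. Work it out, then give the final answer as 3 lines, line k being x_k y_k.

√356 = [18; 1,6,1,1,2,…,6,1,36, …], period ℓ=14 (even) → k=13
i=0: a=18 ⇒ p=18, q=1
i=1: a=1 ⇒ p=19, q=1
…
i=4: a=1 ⇒ p=283, q=15
i=5: a=2 ⇒ p=717, q=38
…
i=7: a=8 ⇒ p=8717, q=462
i=8: a=1 ⇒ p=9717, q=515
i=9: a=2 ⇒ p=28151, q=1492
…
i=12: a=6 ⇒ p=433982, q=23001
i=13: a=1 ⇒ p=500001, q=26500
fundamental: x₁=500001, y₁=26500  (since 250001000001 − 356·702250000 = 1)
n=2: (500001,26500)∘(500001,26500) = (500001·500001+356·26500·26500, 500001·26500+26500·500001) = (500002000001,26500053000)
n=3: (500002000001,26500053000)∘(500001,26500) = (500001·500002000001+356·26500·26500053000, 500001·26500053000+26500·500002000001) = (500003000004500001,26500106000079500)

500001 26500
500002000001 26500053000
500003000004500001 26500106000079500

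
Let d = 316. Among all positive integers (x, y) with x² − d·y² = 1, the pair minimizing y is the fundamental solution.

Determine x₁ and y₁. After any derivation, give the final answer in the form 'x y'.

[17; 1,3,2,8,2,3,1,34] for √316; ℓ=8 ⇒ convergent index 7
i=0: a=17 ⇒ p=17, q=1
i=1: a=1 ⇒ p=18, q=1
i=2: a=3 ⇒ p=71, q=4
…
i=6: a=3 ⇒ p=9937, q=559
i=7: a=1 ⇒ p=12799, q=720
→ (12799, 720).  Check: 12799²=163814401, 316·720²=163814400, difference 1.

12799 720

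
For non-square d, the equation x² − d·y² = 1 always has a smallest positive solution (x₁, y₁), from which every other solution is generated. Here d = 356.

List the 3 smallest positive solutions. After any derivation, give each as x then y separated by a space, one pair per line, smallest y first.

500001 26500
500002000001 26500053000
500003000004500001 26500106000079500

d=356: √d = [18; 1,6,1,1,2,…,6,1,36] (ℓ=14, even), read p_13/q_13
a_0=18:  p_0=18·1+0=18,  q_0=18·0+1=1
…
a_3=1:  p_3=1·132+19=151,  q_3=1·7+1=8
…
a_5=2:  p_5=2·283+151=717,  q_5=2·15+8=38
…
a_11=1:  p_11=1·37868+28151=66019,  q_11=1·2007+1492=3499
a_12=6:  p_12=6·66019+37868=433982,  q_12=6·3499+2007=23001
a_13=1:  p_13=1·433982+66019=500001,  q_13=1·23001+3499=26500
(x₁, y₁) = (500001, 26500);  500001² − 356·26500² = 1 ✓
(500001+26500√356)^2 = 500002000001 + 26500053000√356
(500001+26500√356)^3 = 500003000004500001 + 26500106000079500√356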